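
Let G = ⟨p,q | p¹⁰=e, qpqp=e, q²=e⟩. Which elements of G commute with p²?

⟨p²⟩ ⊆ C_G(p²) since powers of p² commute with p²; so |C_G(p²)| ≥ |⟨p²⟩| = 5.
By orbit–stabilizer, |C_G(p²)| = |G| / |conj. class of p²| = 20 / 2 = 10.
The 10 elements commuting with p² are {e, p, p², p³, p⁴, p⁵, p⁶, p⁷, p⁸, p⁹}.

Answer: {e, p, p², p³, p⁴, p⁵, p⁶, p⁷, p⁸, p⁹}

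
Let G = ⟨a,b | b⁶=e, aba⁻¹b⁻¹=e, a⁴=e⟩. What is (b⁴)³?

Compute successive powers of (b⁴), reducing at each step:
  (b⁴)²: (b⁴) · b⁴ = b²
  (b⁴)³: (b²) · b⁴ = e

Answer: e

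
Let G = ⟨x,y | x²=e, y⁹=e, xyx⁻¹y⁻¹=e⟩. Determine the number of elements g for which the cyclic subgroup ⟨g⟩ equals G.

G is cyclic of order 18. An element generates G iff its order is 18, and a cyclic group of order 18 has exactly φ(18) = 6 such elements.

Answer: 6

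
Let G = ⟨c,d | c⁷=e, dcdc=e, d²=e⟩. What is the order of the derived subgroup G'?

G' = [G, G] is generated by all commutators. The generator-pair commutators are: [c, d] = c².
The subgroup they normally generate is {e, c, c², c³, c⁴, c⁵, c⁶}, of order 7.
Check: |G/G'| = 14/7 = 2 is the order of the abelianisation.

Answer: 7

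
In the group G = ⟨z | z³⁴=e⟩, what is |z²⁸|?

Compute successive powers until reaching e:
  (z²⁸)¹ = z²⁸, (z²⁸)² = z²², (z²⁸)³ = z¹⁶, (z²⁸)⁴ = z¹⁰, (z²⁸)⁵ = z⁴, (z²⁸)⁶ = z³², (z²⁸)⁷ = z²⁶, (z²⁸)⁸ = z²⁰, (z²⁸)⁹ = z¹⁴, (z²⁸)¹⁰ = z⁸, (z²⁸)¹¹ = z², (z²⁸)¹² = z³⁰, (z²⁸)¹³ = z²⁴, (z²⁸)¹⁴ = z¹⁸, (z²⁸)¹⁵ = z¹², (z²⁸)¹⁶ = z⁶, (z²⁸)¹⁷ = e.
The smallest positive k with (z²⁸)ᵏ = e is 17.

Answer: 17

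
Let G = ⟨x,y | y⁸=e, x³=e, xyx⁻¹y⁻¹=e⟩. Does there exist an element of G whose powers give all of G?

|G| = 24. The element xy has order 24 (its powers give 24 distinct elements), so ⟨xy⟩ = G and G is cyclic.

Answer: Yes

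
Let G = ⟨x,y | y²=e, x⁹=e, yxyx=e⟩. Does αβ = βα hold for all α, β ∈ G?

x·y = xy but y·x = x⁸y, so x·y ≠ y·x and G is not abelian.

Answer: No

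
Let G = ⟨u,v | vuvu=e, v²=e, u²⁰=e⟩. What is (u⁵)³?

Compute successive powers of (u⁵), reducing at each step:
  (u⁵)²: (u⁵) · u⁵ = u¹⁰
  (u⁵)³: (u¹⁰) · u⁵ = u¹⁵

Answer: u¹⁵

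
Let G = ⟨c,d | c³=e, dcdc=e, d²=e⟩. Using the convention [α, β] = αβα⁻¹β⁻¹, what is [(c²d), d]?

[(c²d), d] = (c²d)·d·(c²d)⁻¹·d⁻¹.
  (c²d) · d = c²
  (c²) · (c²d) = cd
  (cd) · d = c

Answer: c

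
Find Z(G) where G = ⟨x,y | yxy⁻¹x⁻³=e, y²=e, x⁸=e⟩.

An element z ∈ Z(G) iff z commutes with every generator.
For example x⁴ is central: (x⁴)·x = x⁵ = x·(x⁴); (x⁴)·y = x⁴y = y·(x⁴).
Whereas x ∉ Z(G) since x·y = xy ≠ x³y = y·x.
Checking each of the 16 elements this way gives Z(G) = {e, x⁴}, of order 2.

Answer: {e, x⁴}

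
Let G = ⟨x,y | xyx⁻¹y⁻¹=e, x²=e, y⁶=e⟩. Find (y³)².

Compute successive powers of (y³), reducing at each step:
  (y³)²: (y³) · y³ = e

Answer: e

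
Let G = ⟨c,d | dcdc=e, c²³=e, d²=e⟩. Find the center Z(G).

An element z ∈ Z(G) iff z commutes with every generator.
For example e is central: e·c = c = c·e; e·d = d = d·e.
Whereas c ∉ Z(G) since c·d = cd ≠ c²²d = d·c.
Checking each of the 46 elements this way gives Z(G) = {e}, of order 1.

Answer: {e}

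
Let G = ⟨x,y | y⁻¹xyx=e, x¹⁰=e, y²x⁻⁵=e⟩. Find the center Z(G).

An element z ∈ Z(G) iff z commutes with every generator.
For example x⁵ is central: (x⁵)·x = x⁶ = x·(x⁵); (x⁵)·y = y⁻¹ = y·(x⁵).
Whereas x ∉ Z(G) since x·y = xy ≠ x⁴y⁻¹ = y·x.
Checking each of the 20 elements this way gives Z(G) = {e, x⁵}, of order 2.

Answer: {e, x⁵}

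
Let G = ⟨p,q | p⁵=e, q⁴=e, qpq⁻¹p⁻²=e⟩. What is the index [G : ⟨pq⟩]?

First find ord(pq) by computing successive powers:
  (pq)¹ = pq, (pq)² = p³q², (pq)³ = p²q³, (pq)⁴ = e.
So |⟨pq⟩| = ord(pq) = 4. With |G| = 20, by Lagrange [G : ⟨pq⟩] = 20/4 = 5.

Answer: 5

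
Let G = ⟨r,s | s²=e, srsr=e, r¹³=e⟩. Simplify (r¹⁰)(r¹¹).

Compute (r¹⁰) · (r¹¹) by multiplying left to right and reducing via the relations at each step:
  (r¹⁰) · r¹¹ = r⁸

Answer: r⁸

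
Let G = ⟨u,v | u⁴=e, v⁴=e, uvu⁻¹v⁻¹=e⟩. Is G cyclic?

|G| = 16, but the maximum element order in G is 4 < 16. No single element generates all of G, so G is not cyclic.

Answer: No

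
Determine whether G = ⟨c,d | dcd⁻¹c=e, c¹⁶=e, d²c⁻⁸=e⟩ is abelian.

c·d = cd but d·c = c⁷d⁻¹, so c·d ≠ d·c and G is not abelian.

Answer: No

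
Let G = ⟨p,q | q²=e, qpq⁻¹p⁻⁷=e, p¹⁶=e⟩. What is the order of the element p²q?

Compute successive powers until reaching e:
  (p²q)¹ = p²q, (p²q)² = e.
The smallest positive k with (p²q)ᵏ = e is 2.

Answer: 2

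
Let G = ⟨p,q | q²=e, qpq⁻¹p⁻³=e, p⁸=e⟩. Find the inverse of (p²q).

The order of (p²q) is 2 (smallest k with (p²q)ᵏ = e), so (p²q)⁻¹ = (p²q)¹ = p²q.
Check: (p²q) · (p²q) → (p²q) · p² = q;   q · q = e, giving e as required.

Answer: p²q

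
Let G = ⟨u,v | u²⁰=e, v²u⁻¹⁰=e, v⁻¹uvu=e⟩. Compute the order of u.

Compute successive powers until reaching e:
  u¹ = u, u² = u², u³ = u³, u⁴ = u⁴, u⁵ = u⁵, u⁶ = u⁶, u⁷ = u⁷, u⁸ = u⁸, u⁹ = u⁹, u¹⁰ = u¹⁰, u¹¹ = u¹¹, u¹² = u¹², u¹³ = u¹³, u¹⁴ = u¹⁴, u¹⁵ = u¹⁵, u¹⁶ = u¹⁶, u¹⁷ = u¹⁷, u¹⁸ = u¹⁸, u¹⁹ = u¹⁹, u²⁰ = e.
The smallest positive k with uᵏ = e is 20.

Answer: 20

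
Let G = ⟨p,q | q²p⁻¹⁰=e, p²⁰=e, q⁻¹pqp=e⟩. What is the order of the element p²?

Compute successive powers until reaching e:
  (p²)¹ = p², (p²)² = p⁴, (p²)³ = p⁶, (p²)⁴ = p⁸, (p²)⁵ = p¹⁰, (p²)⁶ = p¹², (p²)⁷ = p¹⁴, (p²)⁸ = p¹⁶, (p²)⁹ = p¹⁸, (p²)¹⁰ = e.
The smallest positive k with (p²)ᵏ = e is 10.

Answer: 10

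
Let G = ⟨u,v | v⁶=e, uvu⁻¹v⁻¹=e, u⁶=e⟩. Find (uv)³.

Compute successive powers of (uv), reducing at each step:
  (uv)²: (uv) · u = u²v;   (u²v) · v = u²v²
  (uv)³: (u²v²) · u = u³v²;   (u³v²) · v = u³v³

Answer: u³v³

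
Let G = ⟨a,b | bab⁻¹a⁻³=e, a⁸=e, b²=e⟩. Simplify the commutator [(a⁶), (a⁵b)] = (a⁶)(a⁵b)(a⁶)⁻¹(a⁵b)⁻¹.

[(a⁶), (a⁵b)] = (a⁶)·(a⁵b)·(a⁶)⁻¹·(a⁵b)⁻¹.
  (a⁶) · (a⁵b) = a³b
  (a³b) · (a²) = ab
  (ab) · (ab) = a⁴

Answer: a⁴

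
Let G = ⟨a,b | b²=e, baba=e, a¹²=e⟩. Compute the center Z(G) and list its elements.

An element z ∈ Z(G) iff z commutes with every generator.
For example a⁶ is central: (a⁶)·a = a⁷ = a·(a⁶); (a⁶)·b = a⁶b = b·(a⁶).
Whereas a ∉ Z(G) since a·b = ab ≠ a¹¹b = b·a.
Checking each of the 24 elements this way gives Z(G) = {e, a⁶}, of order 2.

Answer: {e, a⁶}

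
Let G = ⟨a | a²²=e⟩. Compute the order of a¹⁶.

Compute successive powers until reaching e:
  (a¹⁶)¹ = a¹⁶, (a¹⁶)² = a¹⁰, (a¹⁶)³ = a⁴, (a¹⁶)⁴ = a²⁰, (a¹⁶)⁵ = a¹⁴, (a¹⁶)⁶ = a⁸, (a¹⁶)⁷ = a², (a¹⁶)⁸ = a¹⁸, (a¹⁶)⁹ = a¹², (a¹⁶)¹⁰ = a⁶, (a¹⁶)¹¹ = e.
The smallest positive k with (a¹⁶)ᵏ = e is 11.

Answer: 11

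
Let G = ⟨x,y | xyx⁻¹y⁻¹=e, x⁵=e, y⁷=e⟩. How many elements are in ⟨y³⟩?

|⟨y³⟩| equals the order of y³. Compute successive powers until reaching e:
  (y³)¹ = y³, (y³)² = y⁶, (y³)³ = y², (y³)⁴ = y⁵, (y³)⁵ = y, (y³)⁶ = y⁴, (y³)⁷ = e.
The smallest positive k with (y³)ᵏ = e is 7, so |⟨y³⟩| = 7.

Answer: 7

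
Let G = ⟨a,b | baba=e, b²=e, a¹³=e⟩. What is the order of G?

Enumerate words in the generators, reducing via the relations: the distinct elements are
  {a, b, e, ab, a², a³, a⁴, a⁵, a⁶, a⁷, a⁸, a⁹, a²b, a³b, a¹², a¹¹, a¹⁰, a⁴b, a⁵b, a⁶b, a⁷b, a⁸b, a⁹b, a¹²b, a¹¹b, a¹⁰b}.
No further products give new elements, so |G| = 26.

Answer: 26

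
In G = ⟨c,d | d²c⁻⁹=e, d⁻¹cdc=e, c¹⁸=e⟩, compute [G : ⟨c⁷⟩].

First find ord(c⁷) by computing successive powers:
  (c⁷)¹ = c⁷, (c⁷)² = c¹⁴, (c⁷)³ = c³, (c⁷)⁴ = c¹⁰, (c⁷)⁵ = c¹⁷, (c⁷)⁶ = c⁶, (c⁷)⁷ = c¹³, (c⁷)⁸ = c², (c⁷)⁹ = c⁹, (c⁷)¹⁰ = c¹⁶, (c⁷)¹¹ = c⁵, (c⁷)¹² = c¹², (c⁷)¹³ = c, (c⁷)¹⁴ = c⁸, (c⁷)¹⁵ = c¹⁵, (c⁷)¹⁶ = c⁴, (c⁷)¹⁷ = c¹¹, (c⁷)¹⁸ = e.
So |⟨c⁷⟩| = ord(c⁷) = 18. With |G| = 36, by Lagrange [G : ⟨c⁷⟩] = 36/18 = 2.

Answer: 2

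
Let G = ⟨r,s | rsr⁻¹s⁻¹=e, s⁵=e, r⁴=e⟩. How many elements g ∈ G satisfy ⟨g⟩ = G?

G is cyclic of order 20. An element generates G iff its order is 20, and a cyclic group of order 20 has exactly φ(20) = 8 such elements.

Answer: 8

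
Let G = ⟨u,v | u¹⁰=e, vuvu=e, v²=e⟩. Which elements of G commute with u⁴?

⟨u⁴⟩ ⊆ C_G(u⁴) since powers of u⁴ commute with u⁴; so |C_G(u⁴)| ≥ |⟨u⁴⟩| = 5.
By orbit–stabilizer, |C_G(u⁴)| = |G| / |conj. class of u⁴| = 20 / 2 = 10.
The 10 elements commuting with u⁴ are {e, u, u², u³, u⁴, u⁵, u⁶, u⁷, u⁸, u⁹}.

Answer: {e, u, u², u³, u⁴, u⁵, u⁶, u⁷, u⁸, u⁹}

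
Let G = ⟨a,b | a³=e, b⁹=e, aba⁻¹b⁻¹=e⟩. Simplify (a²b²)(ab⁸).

Compute (a²b²) · (ab⁸) by multiplying left to right and reducing via the relations at each step:
  (a²b²) · a = b²
  (b²) · b⁸ = b

Answer: b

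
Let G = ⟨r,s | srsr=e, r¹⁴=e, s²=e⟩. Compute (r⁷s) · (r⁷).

Compute (r⁷s) · (r⁷) by multiplying left to right and reducing via the relations at each step:
  (r⁷s) · r⁷ = s

Answer: s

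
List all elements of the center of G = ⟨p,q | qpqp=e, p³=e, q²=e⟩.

An element z ∈ Z(G) iff z commutes with every generator.
For example e is central: e·p = p = p·e; e·q = q = q·e.
Whereas p ∉ Z(G) since p·q = pq ≠ p²q = q·p.
Checking each of the 6 elements this way gives Z(G) = {e}, of order 1.

Answer: {e}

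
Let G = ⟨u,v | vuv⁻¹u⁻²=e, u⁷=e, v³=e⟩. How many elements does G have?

Enumerate words in the generators, reducing via the relations: the distinct elements are
  {e, u, v, uv, u², u³, u⁴, u⁵, u⁶, v², uv², u²v, u³v, u⁴v, u⁵v, u⁶v, u²v², u³v², u⁴v², u⁵v², u⁶v²}.
No further products give new elements, so |G| = 21.

Answer: 21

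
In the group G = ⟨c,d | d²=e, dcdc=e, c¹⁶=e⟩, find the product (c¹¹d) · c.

Compute (c¹¹d) · c by multiplying left to right and reducing via the relations at each step:
  (c¹¹d) · c = c¹⁰d

Answer: c¹⁰d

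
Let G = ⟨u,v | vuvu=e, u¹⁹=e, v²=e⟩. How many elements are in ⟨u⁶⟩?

|⟨u⁶⟩| equals the order of u⁶. Compute successive powers until reaching e:
  (u⁶)¹ = u⁶, (u⁶)² = u¹², (u⁶)³ = u¹⁸, (u⁶)⁴ = u⁵, (u⁶)⁵ = u¹¹, (u⁶)⁶ = u¹⁷, (u⁶)⁷ = u⁴, (u⁶)⁸ = u¹⁰, (u⁶)⁹ = u¹⁶, (u⁶)¹⁰ = u³, (u⁶)¹¹ = u⁹, (u⁶)¹² = u¹⁵, (u⁶)¹³ = u², (u⁶)¹⁴ = u⁸, (u⁶)¹⁵ = u¹⁴, (u⁶)¹⁶ = u, (u⁶)¹⁷ = u⁷, (u⁶)¹⁸ = u¹³, (u⁶)¹⁹ = e.
The smallest positive k with (u⁶)ᵏ = e is 19, so |⟨u⁶⟩| = 19.

Answer: 19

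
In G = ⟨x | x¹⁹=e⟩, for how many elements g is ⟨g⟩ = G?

G is cyclic of order 19. An element generates G iff its order is 19, and a cyclic group of order 19 has exactly φ(19) = 18 such elements.

Answer: 18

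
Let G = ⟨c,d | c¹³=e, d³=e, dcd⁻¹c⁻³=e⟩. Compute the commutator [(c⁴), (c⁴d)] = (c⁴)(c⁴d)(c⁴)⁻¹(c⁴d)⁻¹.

[(c⁴), (c⁴d)] = (c⁴)·(c⁴d)·(c⁴)⁻¹·(c⁴d)⁻¹.
  (c⁴) · (c⁴d) = c⁸d
  (c⁸d) · (c⁹) = c⁹d
  (c⁹d) · (c³d²) = c⁵

Answer: c⁵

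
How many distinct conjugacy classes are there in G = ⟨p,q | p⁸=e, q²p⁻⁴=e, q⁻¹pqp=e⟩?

The conjugacy classes (representative and size) are:
  [e] (size 1), [p⁷] (size 2), [p⁶] (size 2), [p³] (size 2), [p⁴] (size 1), [p²q⁻¹] (size 4), [p³q⁻¹] (size 4).
Class equation: 1 + 2 + 2 + 2 + 1 + 4 + 4 = 16 = |G|. So G has 7 conjugacy classes.

Answer: 7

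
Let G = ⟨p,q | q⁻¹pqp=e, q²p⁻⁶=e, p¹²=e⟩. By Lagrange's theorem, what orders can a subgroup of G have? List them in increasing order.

|G| = 24 = 2³ · 3. By Lagrange's theorem the order of any subgroup divides 24; the divisors of 24 are 1, 2, 3, 4, 6, 8, 12, 24.

Answer: 1, 2, 3, 4, 6, 8, 12, 24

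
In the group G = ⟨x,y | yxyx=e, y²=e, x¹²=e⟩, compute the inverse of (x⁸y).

The order of (x⁸y) is 2 (smallest k with (x⁸y)ᵏ = e), so (x⁸y)⁻¹ = (x⁸y)¹ = x⁸y.
Check: (x⁸y) · (x⁸y) → (x⁸y) · x⁸ = y;   y · y = e, giving e as required.

Answer: x⁸y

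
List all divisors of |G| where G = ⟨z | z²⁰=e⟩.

|G| = 20 = 2² · 5. By Lagrange's theorem the order of any subgroup divides 20; the divisors of 20 are 1, 2, 4, 5, 10, 20.

Answer: 1, 2, 4, 5, 10, 20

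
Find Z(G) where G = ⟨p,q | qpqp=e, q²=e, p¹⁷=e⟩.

An element z ∈ Z(G) iff z commutes with every generator.
For example e is central: e·p = p = p·e; e·q = q = q·e.
Whereas p ∉ Z(G) since p·q = pq ≠ p¹⁶q = q·p.
Checking each of the 34 elements this way gives Z(G) = {e}, of order 1.

Answer: {e}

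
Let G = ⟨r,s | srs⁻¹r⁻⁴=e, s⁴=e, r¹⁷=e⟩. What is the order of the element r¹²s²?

Compute successive powers until reaching e:
  (r¹²s²)¹ = r¹²s², (r¹²s²)² = e.
The smallest positive k with (r¹²s²)ᵏ = e is 2.

Answer: 2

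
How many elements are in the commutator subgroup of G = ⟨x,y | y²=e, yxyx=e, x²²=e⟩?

G' = [G, G] is generated by all commutators. The generator-pair commutators are: [x, y] = x².
The subgroup they normally generate is {e, x², x⁴, x⁶, x⁸, x¹⁰, x¹², x¹⁴, x¹⁶, x¹⁸, x²⁰}, of order 11.
Check: |G/G'| = 44/11 = 4 is the order of the abelianisation.

Answer: 11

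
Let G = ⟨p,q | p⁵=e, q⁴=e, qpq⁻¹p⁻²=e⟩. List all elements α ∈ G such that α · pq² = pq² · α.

⟨pq²⟩ ⊆ C_G(pq²) since powers of pq² commute with pq²; so |C_G(pq²)| ≥ |⟨pq²⟩| = 2.
By orbit–stabilizer, |C_G(pq²)| = |G| / |conj. class of pq²| = 20 / 5 = 4.
The 4 elements commuting with pq² are {e, p²q, pq², p⁴q³}.

Answer: {e, p²q, pq², p⁴q³}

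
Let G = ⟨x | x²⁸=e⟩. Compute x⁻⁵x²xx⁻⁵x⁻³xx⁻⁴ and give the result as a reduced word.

Multiply left to right, reducing at each step:
  (x²³) · x² = x²⁵
  (x²⁵) · x = x²⁶
  (x²⁶) · x⁻⁵ = x²¹
  (x²¹) · x⁻³ = x¹⁸
  (x¹⁸) · x = x¹⁹
  (x¹⁹) · x⁻⁴ = x¹⁵

Answer: x¹⁵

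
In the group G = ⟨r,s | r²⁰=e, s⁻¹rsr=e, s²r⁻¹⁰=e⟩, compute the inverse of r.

The order of r is 20 (smallest k with rᵏ = e), so r⁻¹ = r¹⁹ = r¹⁹.
Check: r · (r¹⁹) → r · r¹⁹ = e, giving e as required.

Answer: r¹⁹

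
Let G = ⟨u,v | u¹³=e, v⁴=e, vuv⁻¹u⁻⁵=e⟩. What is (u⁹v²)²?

Compute successive powers of (u⁹v²), reducing at each step:
  (u⁹v²)²: (u⁹v²) · u⁹ = v²;   (v²) · v² = e

Answer: e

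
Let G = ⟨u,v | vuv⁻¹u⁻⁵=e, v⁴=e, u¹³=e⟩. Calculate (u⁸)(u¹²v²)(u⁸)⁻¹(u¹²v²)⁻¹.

[(u⁸), (u¹²v²)] = (u⁸)·(u¹²v²)·(u⁸)⁻¹·(u¹²v²)⁻¹.
  (u⁸) · (u¹²v²) = u⁷v²
  (u⁷v²) · (u⁵) = u²v²
  (u²v²) · (u¹²v²) = u³

Answer: u³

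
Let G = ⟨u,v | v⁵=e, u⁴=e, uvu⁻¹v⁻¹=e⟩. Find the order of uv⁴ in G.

Compute successive powers until reaching e:
  (uv⁴)¹ = uv⁴, (uv⁴)² = u²v³, (uv⁴)³ = u³v², (uv⁴)⁴ = v, (uv⁴)⁵ = u, (uv⁴)⁶ = u²v⁴, (uv⁴)⁷ = u³v³, (uv⁴)⁸ = v², (uv⁴)⁹ = uv, (uv⁴)¹⁰ = u², (uv⁴)¹¹ = u³v⁴, (uv⁴)¹² = v³, (uv⁴)¹³ = uv², (uv⁴)¹⁴ = u²v, (uv⁴)¹⁵ = u³, (uv⁴)¹⁶ = v⁴, (uv⁴)¹⁷ = uv³, (uv⁴)¹⁸ = u²v², (uv⁴)¹⁹ = u³v, (uv⁴)²⁰ = e.
The smallest positive k with (uv⁴)ᵏ = e is 20.

Answer: 20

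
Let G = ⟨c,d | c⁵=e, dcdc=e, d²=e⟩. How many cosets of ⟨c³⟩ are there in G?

First find ord(c³) by computing successive powers:
  (c³)¹ = c³, (c³)² = c, (c³)³ = c⁴, (c³)⁴ = c², (c³)⁵ = e.
So |⟨c³⟩| = ord(c³) = 5. With |G| = 10, by Lagrange [G : ⟨c³⟩] = 10/5 = 2.

Answer: 2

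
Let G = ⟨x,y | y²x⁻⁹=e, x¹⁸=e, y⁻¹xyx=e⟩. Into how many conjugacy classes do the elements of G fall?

The conjugacy classes (representative and size) are:
  [e] (size 1), [x¹⁷] (size 2), [x¹⁶] (size 2), [x³] (size 2), [x¹⁴] (size 2), [x¹³] (size 2), [x¹²] (size 2), [x¹¹] (size 2), [x¹⁰] (size 2), [x⁹] (size 1), [x⁸y] (size 9), [xy] (size 9).
Class equation: 1 + 2 + 2 + 2 + 2 + 2 + 2 + 2 + 2 + 1 + 9 + 9 = 36 = |G|. So G has 12 conjugacy classes.

Answer: 12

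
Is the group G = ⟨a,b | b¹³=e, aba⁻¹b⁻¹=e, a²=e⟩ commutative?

Each pair of generators commutes: a·b = ab = b·a. Since the generators pairwise commute, every element of G commutes with every other, so G is abelian.

Answer: Yes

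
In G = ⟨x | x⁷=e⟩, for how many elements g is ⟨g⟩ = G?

G is cyclic of order 7. An element generates G iff its order is 7, and a cyclic group of order 7 has exactly φ(7) = 6 such elements.

Answer: 6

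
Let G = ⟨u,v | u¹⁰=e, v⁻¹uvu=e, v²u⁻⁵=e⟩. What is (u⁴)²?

Compute successive powers of (u⁴), reducing at each step:
  (u⁴)²: (u⁴) · u⁴ = u⁸

Answer: u⁸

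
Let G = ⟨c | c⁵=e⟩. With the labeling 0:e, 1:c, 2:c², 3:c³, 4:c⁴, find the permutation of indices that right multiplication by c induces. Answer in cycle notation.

(0 1 2 3 4)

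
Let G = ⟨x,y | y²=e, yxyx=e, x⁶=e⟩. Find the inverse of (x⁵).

The order of (x⁵) is 6 (smallest k with (x⁵)ᵏ = e), so (x⁵)⁻¹ = (x⁵)⁵ = x.
Check: (x⁵) · x → (x⁵) · x = e, giving e as required.

Answer: x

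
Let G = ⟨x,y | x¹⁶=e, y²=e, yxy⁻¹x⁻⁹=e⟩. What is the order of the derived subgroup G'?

G' = [G, G] is generated by all commutators. The generator-pair commutators are: [x, y] = x⁸.
The subgroup they normally generate is {e, x⁸}, of order 2.
Check: |G/G'| = 32/2 = 16 is the order of the abelianisation.

Answer: 2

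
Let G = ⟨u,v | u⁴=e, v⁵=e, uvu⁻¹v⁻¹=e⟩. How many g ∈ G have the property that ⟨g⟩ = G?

G is cyclic of order 20. An element generates G iff its order is 20, and a cyclic group of order 20 has exactly φ(20) = 8 such elements.

Answer: 8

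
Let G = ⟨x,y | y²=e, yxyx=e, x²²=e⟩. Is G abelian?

x·y = xy but y·x = x²¹y, so x·y ≠ y·x and G is not abelian.

Answer: No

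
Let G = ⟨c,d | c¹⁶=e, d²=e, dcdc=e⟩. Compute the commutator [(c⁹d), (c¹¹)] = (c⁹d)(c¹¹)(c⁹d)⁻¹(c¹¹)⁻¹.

[(c⁹d), (c¹¹)] = (c⁹d)·(c¹¹)·(c⁹d)⁻¹·(c¹¹)⁻¹.
  (c⁹d) · (c¹¹) = c¹⁴d
  (c¹⁴d) · (c⁹d) = c⁵
  (c⁵) · (c⁵) = c¹⁰

Answer: c¹⁰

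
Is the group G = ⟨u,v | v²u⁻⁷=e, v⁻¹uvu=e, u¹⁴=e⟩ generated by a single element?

Every cyclic group is abelian. But u·v = uv while v·u = u⁶v⁻¹, so u·v ≠ v·u and G is not abelian. Hence G is not cyclic.

Answer: No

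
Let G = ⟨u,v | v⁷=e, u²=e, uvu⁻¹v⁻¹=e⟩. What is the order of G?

Enumerate words in the generators, reducing via the relations: the distinct elements are
  {e, u, v, uv, v², v³, v⁴, v⁵, v⁶, uv², uv³, uv⁴, uv⁵, uv⁶}.
No further products give new elements, so |G| = 14.

Answer: 14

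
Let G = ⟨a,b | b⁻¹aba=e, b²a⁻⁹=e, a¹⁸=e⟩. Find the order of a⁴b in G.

Compute successive powers until reaching e:
  (a⁴b)¹ = a⁴b, (a⁴b)² = a⁹, (a⁴b)³ = a⁴b⁻¹, (a⁴b)⁴ = e.
The smallest positive k with (a⁴b)ᵏ = e is 4.

Answer: 4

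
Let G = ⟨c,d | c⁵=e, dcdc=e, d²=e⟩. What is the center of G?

An element z ∈ Z(G) iff z commutes with every generator.
For example e is central: e·c = c = c·e; e·d = d = d·e.
Whereas c ∉ Z(G) since c·d = cd ≠ c⁴d = d·c.
Checking each of the 10 elements this way gives Z(G) = {e}, of order 1.

Answer: {e}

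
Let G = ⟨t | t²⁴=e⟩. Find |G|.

G is generated by a single element, so G is cyclic. The relator gives t²⁴ = e and no smaller power is forced to be e, so the 24 powers {e, t, t², t³, t⁴, t⁵, t⁶, t⁷, t⁸, t⁹, t²², t²³, t²¹, t²⁰, t¹², t¹³, t¹¹, t¹⁰, t¹⁴, t¹⁵, t¹⁶, t¹⁷, t¹⁸, t¹⁹} are distinct. Hence |G| = 24.

Answer: 24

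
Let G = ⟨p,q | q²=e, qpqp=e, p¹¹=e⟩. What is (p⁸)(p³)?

Compute (p⁸) · (p³) by multiplying left to right and reducing via the relations at each step:
  (p⁸) · p³ = e

Answer: e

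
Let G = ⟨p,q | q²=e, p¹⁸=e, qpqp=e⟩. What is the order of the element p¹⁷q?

Compute successive powers until reaching e:
  (p¹⁷q)¹ = p¹⁷q, (p¹⁷q)² = e.
The smallest positive k with (p¹⁷q)ᵏ = e is 2.

Answer: 2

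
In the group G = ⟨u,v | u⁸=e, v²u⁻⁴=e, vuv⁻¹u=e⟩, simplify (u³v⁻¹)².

Compute successive powers of (u³v⁻¹), reducing at each step:
  (u³v⁻¹)²: (u³v⁻¹) · u³ = v⁻¹;   (v⁻¹) · v⁻¹ = u⁴

Answer: u⁴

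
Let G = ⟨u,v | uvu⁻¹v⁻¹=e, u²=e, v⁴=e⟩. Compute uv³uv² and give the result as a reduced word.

Multiply left to right, reducing at each step:
  u · v³ = uv³
  (uv³) · u = v³
  (v³) · v² = v

Answer: v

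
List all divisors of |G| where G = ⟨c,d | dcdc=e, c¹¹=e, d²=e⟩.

|G| = 22 = 2 · 11. By Lagrange's theorem the order of any subgroup divides 22; the divisors of 22 are 1, 2, 11, 22.

Answer: 1, 2, 11, 22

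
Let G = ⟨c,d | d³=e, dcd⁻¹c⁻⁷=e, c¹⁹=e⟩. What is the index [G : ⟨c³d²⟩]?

First find ord(c³d²) by computing successive powers:
  (c³d²)¹ = c³d², (c³d²)² = c¹⁷d, (c³d²)³ = e.
So |⟨c³d²⟩| = ord(c³d²) = 3. With |G| = 57, by Lagrange [G : ⟨c³d²⟩] = 57/3 = 19.

Answer: 19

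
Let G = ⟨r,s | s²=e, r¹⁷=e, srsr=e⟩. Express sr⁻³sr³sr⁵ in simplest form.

Multiply left to right, reducing at each step:
  s · r⁻³ = r³s
  (r³s) · s = r³
  (r³) · r³ = r⁶
  (r⁶) · s = r⁶s
  (r⁶s) · r⁵ = rs

Answer: rs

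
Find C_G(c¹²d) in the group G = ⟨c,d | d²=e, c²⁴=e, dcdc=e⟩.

⟨c¹²d⟩ ⊆ C_G(c¹²d) since powers of c¹²d commute with c¹²d; so |C_G(c¹²d)| ≥ |⟨c¹²d⟩| = 2.
By orbit–stabilizer, |C_G(c¹²d)| = |G| / |conj. class of c¹²d| = 48 / 12 = 4.
The 4 elements commuting with c¹²d are {e, c¹², d, c¹²d}.

Answer: {e, c¹², d, c¹²d}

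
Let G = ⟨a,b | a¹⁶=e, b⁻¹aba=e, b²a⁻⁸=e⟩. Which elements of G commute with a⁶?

⟨a⁶⟩ ⊆ C_G(a⁶) since powers of a⁶ commute with a⁶; so |C_G(a⁶)| ≥ |⟨a⁶⟩| = 8.
By orbit–stabilizer, |C_G(a⁶)| = |G| / |conj. class of a⁶| = 32 / 2 = 16.
The 16 elements commuting with a⁶ are {e, a, a², a³, a⁴, a⁵, a⁶, a⁷, a⁸, a⁹, a¹⁰, a¹¹, a¹², a¹³, a¹⁴, a¹⁵}.

Answer: {e, a, a², a³, a⁴, a⁵, a⁶, a⁷, a⁸, a⁹, a¹⁰, a¹¹, a¹², a¹³, a¹⁴, a¹⁵}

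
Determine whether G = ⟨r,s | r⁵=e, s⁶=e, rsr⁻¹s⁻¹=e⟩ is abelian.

Each pair of generators commutes: r·s = rs = s·r. Since the generators pairwise commute, every element of G commutes with every other, so G is abelian.

Answer: Yes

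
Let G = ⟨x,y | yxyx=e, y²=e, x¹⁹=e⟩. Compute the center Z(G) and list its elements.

An element z ∈ Z(G) iff z commutes with every generator.
For example e is central: e·x = x = x·e; e·y = y = y·e.
Whereas x ∉ Z(G) since x·y = xy ≠ x¹⁸y = y·x.
Checking each of the 38 elements this way gives Z(G) = {e}, of order 1.

Answer: {e}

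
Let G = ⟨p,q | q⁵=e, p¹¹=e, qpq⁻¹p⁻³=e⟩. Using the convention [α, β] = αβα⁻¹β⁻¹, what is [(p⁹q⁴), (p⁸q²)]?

[(p⁹q⁴), (p⁸q²)] = (p⁹q⁴)·(p⁸q²)·(p⁹q⁴)⁻¹·(p⁸q²)⁻¹.
  (p⁹q⁴) · (p⁸q²) = p⁸q
  (p⁸q) · (p⁶q) = p⁴q²
  (p⁴q²) · (p⁴q³) = p⁷

Answer: p⁷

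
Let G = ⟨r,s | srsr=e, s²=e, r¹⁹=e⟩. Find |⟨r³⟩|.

|⟨r³⟩| equals the order of r³. Compute successive powers until reaching e:
  (r³)¹ = r³, (r³)² = r⁶, (r³)³ = r⁹, (r³)⁴ = r¹², (r³)⁵ = r¹⁵, (r³)⁶ = r¹⁸, (r³)⁷ = r², (r³)⁸ = r⁵, (r³)⁹ = r⁸, (r³)¹⁰ = r¹¹, (r³)¹¹ = r¹⁴, (r³)¹² = r¹⁷, (r³)¹³ = r, (r³)¹⁴ = r⁴, (r³)¹⁵ = r⁷, (r³)¹⁶ = r¹⁰, (r³)¹⁷ = r¹³, (r³)¹⁸ = r¹⁶, (r³)¹⁹ = e.
The smallest positive k with (r³)ᵏ = e is 19, so |⟨r³⟩| = 19.

Answer: 19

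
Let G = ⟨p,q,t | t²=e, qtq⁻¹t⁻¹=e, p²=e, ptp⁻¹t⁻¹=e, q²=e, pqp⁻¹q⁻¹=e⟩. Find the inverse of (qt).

The order of (qt) is 2 (smallest k with (qt)ᵏ = e), so (qt)⁻¹ = (qt)¹ = qt.
Check: (qt) · (qt) → (qt) · q = t;   t · t = e, giving e as required.

Answer: qt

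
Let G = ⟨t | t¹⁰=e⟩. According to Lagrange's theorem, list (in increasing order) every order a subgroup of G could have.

|G| = 10 = 2 · 5. By Lagrange's theorem the order of any subgroup divides 10; the divisors of 10 are 1, 2, 5, 10.

Answer: 1, 2, 5, 10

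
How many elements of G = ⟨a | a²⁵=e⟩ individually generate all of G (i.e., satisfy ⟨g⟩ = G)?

G is cyclic of order 25. An element generates G iff its order is 25, and a cyclic group of order 25 has exactly φ(25) = 20 such elements.

Answer: 20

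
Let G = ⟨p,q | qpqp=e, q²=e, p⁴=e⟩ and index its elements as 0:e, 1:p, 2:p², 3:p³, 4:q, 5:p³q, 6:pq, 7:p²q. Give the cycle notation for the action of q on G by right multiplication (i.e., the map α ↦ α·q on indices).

(0 4)(1 6)(2 7)(3 5)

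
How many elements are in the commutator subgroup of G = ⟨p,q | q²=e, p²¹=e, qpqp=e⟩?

G' = [G, G] is generated by all commutators. The generator-pair commutators are: [p, q] = p².
The subgroup they normally generate is {e, p, p², p³, p⁴, p⁵, p⁶, p⁷, p⁸, p⁹, p¹⁰, p¹¹, p¹², p¹³, p¹⁴, p¹⁵, p¹⁶, p¹⁷, p¹⁸, p¹⁹, p²⁰}, of order 21.
Check: |G/G'| = 42/21 = 2 is the order of the abelianisation.

Answer: 21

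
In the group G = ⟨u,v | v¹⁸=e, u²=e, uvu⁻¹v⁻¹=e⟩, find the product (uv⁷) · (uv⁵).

Compute (uv⁷) · (uv⁵) by multiplying left to right and reducing via the relations at each step:
  (uv⁷) · u = v⁷
  (v⁷) · v⁵ = v¹²

Answer: v¹²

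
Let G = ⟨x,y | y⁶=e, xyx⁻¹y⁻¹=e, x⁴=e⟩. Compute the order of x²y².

Compute successive powers until reaching e:
  (x²y²)¹ = x²y², (x²y²)² = y⁴, (x²y²)³ = x², (x²y²)⁴ = y², (x²y²)⁵ = x²y⁴, (x²y²)⁶ = e.
The smallest positive k with (x²y²)ᵏ = e is 6.

Answer: 6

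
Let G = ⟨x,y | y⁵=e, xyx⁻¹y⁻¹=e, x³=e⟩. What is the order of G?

Enumerate words in the generators, reducing via the relations: the distinct elements are
  {e, x, y, xy, x², y², y³, y⁴, xy², xy³, xy⁴, x²y, x²y², x²y³, x²y⁴}.
No further products give new elements, so |G| = 15.

Answer: 15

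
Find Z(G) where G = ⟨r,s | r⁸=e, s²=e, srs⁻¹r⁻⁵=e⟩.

An element z ∈ Z(G) iff z commutes with every generator.
For example r² is central: (r²)·r = r³ = r·(r²); (r²)·s = r²s = s·(r²).
Whereas r ∉ Z(G) since r·s = rs ≠ r⁵s = s·r.
Checking each of the 16 elements this way gives Z(G) = {e, r², r⁴, r⁶}, of order 4.

Answer: {e, r², r⁴, r⁶}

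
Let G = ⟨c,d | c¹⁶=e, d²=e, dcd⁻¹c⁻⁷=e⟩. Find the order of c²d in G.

Compute successive powers until reaching e:
  (c²d)¹ = c²d, (c²d)² = e.
The smallest positive k with (c²d)ᵏ = e is 2.

Answer: 2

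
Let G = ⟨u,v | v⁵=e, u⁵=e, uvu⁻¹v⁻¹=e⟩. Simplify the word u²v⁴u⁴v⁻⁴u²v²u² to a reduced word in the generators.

Multiply left to right, reducing at each step:
  (u²) · v⁴ = u²v⁴
  (u²v⁴) · u⁴ = uv⁴
  (uv⁴) · v⁻⁴ = u
  u · u² = u³
  (u³) · v² = u³v²
  (u³v²) · u² = v²

Answer: v²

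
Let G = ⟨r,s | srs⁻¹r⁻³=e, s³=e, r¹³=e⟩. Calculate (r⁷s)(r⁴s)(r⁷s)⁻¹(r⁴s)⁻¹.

[(r⁷s), (r⁴s)] = (r⁷s)·(r⁴s)·(r⁷s)⁻¹·(r⁴s)⁻¹.
  (r⁷s) · (r⁴s) = r⁶s²
  (r⁶s²) · (r²s²) = r¹¹s
  (r¹¹s) · (r³s²) = r⁷

Answer: r⁷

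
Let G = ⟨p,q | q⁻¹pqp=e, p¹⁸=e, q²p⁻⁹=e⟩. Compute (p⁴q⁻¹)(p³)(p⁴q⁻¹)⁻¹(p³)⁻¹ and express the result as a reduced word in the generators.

[(p⁴q⁻¹), (p³)] = (p⁴q⁻¹)·(p³)·(p⁴q⁻¹)⁻¹·(p³)⁻¹.
  (p⁴q⁻¹) · (p³) = pq⁻¹
  (pq⁻¹) · (p⁴q) = p¹⁵
  (p¹⁵) · (p¹⁵) = p¹²

Answer: p¹²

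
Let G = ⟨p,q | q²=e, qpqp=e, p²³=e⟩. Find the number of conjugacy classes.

The conjugacy classes (representative and size) are:
  [e] (size 1), [p] (size 2), [p²¹] (size 2), [p²⁰] (size 2), [p⁴] (size 2), [p¹⁸] (size 2), [p⁶] (size 2), [p¹⁶] (size 2), [p⁸] (size 2), [p⁹] (size 2), [p¹⁰] (size 2), [p¹²] (size 2), [p¹⁸q] (size 23).
Class equation: 1 + 2 + 2 + 2 + 2 + 2 + 2 + 2 + 2 + 2 + 2 + 2 + 23 = 46 = |G|. So G has 13 conjugacy classes.

Answer: 13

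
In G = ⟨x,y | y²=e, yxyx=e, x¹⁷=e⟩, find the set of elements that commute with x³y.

⟨x³y⟩ ⊆ C_G(x³y) since powers of x³y commute with x³y; so |C_G(x³y)| ≥ |⟨x³y⟩| = 2.
By orbit–stabilizer, |C_G(x³y)| = |G| / |conj. class of x³y| = 34 / 17 = 2.
The 2 elements commuting with x³y are {e, x³y}.

Answer: {e, x³y}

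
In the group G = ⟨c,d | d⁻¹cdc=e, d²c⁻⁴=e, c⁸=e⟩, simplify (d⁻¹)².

Compute successive powers of (d⁻¹), reducing at each step:
  (d⁻¹)²: (d⁻¹) · d⁻¹ = c⁴

Answer: c⁴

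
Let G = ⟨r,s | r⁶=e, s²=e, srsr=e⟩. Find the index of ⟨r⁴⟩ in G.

First find ord(r⁴) by computing successive powers:
  (r⁴)¹ = r⁴, (r⁴)² = r², (r⁴)³ = e.
So |⟨r⁴⟩| = ord(r⁴) = 3. With |G| = 12, by Lagrange [G : ⟨r⁴⟩] = 12/3 = 4.

Answer: 4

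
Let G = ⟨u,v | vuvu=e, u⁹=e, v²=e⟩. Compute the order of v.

Compute successive powers until reaching e:
  v¹ = v, v² = e.
The smallest positive k with vᵏ = e is 2.

Answer: 2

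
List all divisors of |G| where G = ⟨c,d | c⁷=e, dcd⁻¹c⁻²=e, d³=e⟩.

|G| = 21 = 3 · 7. By Lagrange's theorem the order of any subgroup divides 21; the divisors of 21 are 1, 3, 7, 21.

Answer: 1, 3, 7, 21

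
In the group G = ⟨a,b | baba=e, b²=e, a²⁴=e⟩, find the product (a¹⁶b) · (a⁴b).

Compute (a¹⁶b) · (a⁴b) by multiplying left to right and reducing via the relations at each step:
  (a¹⁶b) · a⁴ = a¹²b
  (a¹²b) · b = a¹²

Answer: a¹²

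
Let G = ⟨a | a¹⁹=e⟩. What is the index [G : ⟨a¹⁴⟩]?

First find ord(a¹⁴) by computing successive powers:
  (a¹⁴)¹ = a¹⁴, (a¹⁴)² = a⁹, (a¹⁴)³ = a⁴, (a¹⁴)⁴ = a¹⁸, (a¹⁴)⁵ = a¹³, (a¹⁴)⁶ = a⁸, (a¹⁴)⁷ = a³, (a¹⁴)⁸ = a¹⁷, (a¹⁴)⁹ = a¹², (a¹⁴)¹⁰ = a⁷, (a¹⁴)¹¹ = a², (a¹⁴)¹² = a¹⁶, (a¹⁴)¹³ = a¹¹, (a¹⁴)¹⁴ = a⁶, (a¹⁴)¹⁵ = a, (a¹⁴)¹⁶ = a¹⁵, (a¹⁴)¹⁷ = a¹⁰, (a¹⁴)¹⁸ = a⁵, (a¹⁴)¹⁹ = e.
So |⟨a¹⁴⟩| = ord(a¹⁴) = 19. With |G| = 19, by Lagrange [G : ⟨a¹⁴⟩] = 19/19 = 1.

Answer: 1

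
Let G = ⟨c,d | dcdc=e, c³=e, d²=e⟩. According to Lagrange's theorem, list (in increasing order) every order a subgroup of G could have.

|G| = 6 = 2 · 3. By Lagrange's theorem the order of any subgroup divides 6; the divisors of 6 are 1, 2, 3, 6.

Answer: 1, 2, 3, 6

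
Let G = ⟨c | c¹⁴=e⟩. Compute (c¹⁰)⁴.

Compute successive powers of (c¹⁰), reducing at each step:
  (c¹⁰)²: (c¹⁰) · c¹⁰ = c⁶
  (c¹⁰)³: (c⁶) · c¹⁰ = c²
  (c¹⁰)⁴: (c²) · c¹⁰ = c¹²

Answer: c¹²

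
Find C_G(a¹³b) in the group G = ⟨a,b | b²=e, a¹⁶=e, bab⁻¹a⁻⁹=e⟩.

⟨a¹³b⟩ ⊆ C_G(a¹³b) since powers of a¹³b commute with a¹³b; so |C_G(a¹³b)| ≥ |⟨a¹³b⟩| = 16.
By orbit–stabilizer, |C_G(a¹³b)| = |G| / |conj. class of a¹³b| = 32 / 2 = 16.
The 16 elements commuting with a¹³b are {e, a², a⁴, a⁶, a⁸, a¹⁰, a¹², a¹⁴, a⁹b, ab, a¹¹b, a³b, a¹³b, a⁵b, a¹⁵b, a⁷b}.

Answer: {e, a², a⁴, a⁶, a⁸, a¹⁰, a¹², a¹⁴, a⁹b, ab, a¹¹b, a³b, a¹³b, a⁵b, a¹⁵b, a⁷b}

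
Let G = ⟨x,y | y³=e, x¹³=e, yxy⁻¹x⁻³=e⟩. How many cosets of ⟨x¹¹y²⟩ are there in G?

First find ord(x¹¹y²) by computing successive powers:
  (x¹¹y²)¹ = x¹¹y², (x¹¹y²)² = x⁶y, (x¹¹y²)³ = e.
So |⟨x¹¹y²⟩| = ord(x¹¹y²) = 3. With |G| = 39, by Lagrange [G : ⟨x¹¹y²⟩] = 39/3 = 13.

Answer: 13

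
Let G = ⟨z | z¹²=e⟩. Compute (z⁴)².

Compute successive powers of (z⁴), reducing at each step:
  (z⁴)²: (z⁴) · z⁴ = z⁸

Answer: z⁸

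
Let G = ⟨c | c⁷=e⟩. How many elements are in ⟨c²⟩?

|⟨c²⟩| equals the order of c². Compute successive powers until reaching e:
  (c²)¹ = c², (c²)² = c⁴, (c²)³ = c⁶, (c²)⁴ = c, (c²)⁵ = c³, (c²)⁶ = c⁵, (c²)⁷ = e.
The smallest positive k with (c²)ᵏ = e is 7, so |⟨c²⟩| = 7.

Answer: 7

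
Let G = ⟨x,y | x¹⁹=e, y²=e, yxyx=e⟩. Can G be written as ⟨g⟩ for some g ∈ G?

Every cyclic group is abelian. But x·y = xy while y·x = x¹⁸y, so x·y ≠ y·x and G is not abelian. Hence G is not cyclic.

Answer: No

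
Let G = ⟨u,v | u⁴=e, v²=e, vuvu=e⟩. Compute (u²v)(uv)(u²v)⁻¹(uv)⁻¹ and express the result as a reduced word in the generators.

[(u²v), (uv)] = (u²v)·(uv)·(u²v)⁻¹·(uv)⁻¹.
  (u²v) · (uv) = u
  u · (u²v) = u³v
  (u³v) · (uv) = u²

Answer: u²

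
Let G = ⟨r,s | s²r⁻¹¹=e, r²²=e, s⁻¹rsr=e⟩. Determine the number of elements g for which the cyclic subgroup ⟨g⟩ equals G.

⟨g⟩ = G would require ord(g) = |G| = 44, but the maximum element order in G is 22 < 44. So G is not cyclic and no single element generates it: the count is 0.

Answer: 0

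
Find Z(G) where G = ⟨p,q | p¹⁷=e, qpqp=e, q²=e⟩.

An element z ∈ Z(G) iff z commutes with every generator.
For example e is central: e·p = p = p·e; e·q = q = q·e.
Whereas p ∉ Z(G) since p·q = pq ≠ p¹⁶q = q·p.
Checking each of the 34 elements this way gives Z(G) = {e}, of order 1.

Answer: {e}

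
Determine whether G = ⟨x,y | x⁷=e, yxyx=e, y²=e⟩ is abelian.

x·y = xy but y·x = x⁶y, so x·y ≠ y·x and G is not abelian.

Answer: No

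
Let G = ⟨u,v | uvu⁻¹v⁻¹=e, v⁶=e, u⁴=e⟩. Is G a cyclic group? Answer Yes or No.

|G| = 24, but the maximum element order in G is 12 < 24. No single element generates all of G, so G is not cyclic.

Answer: No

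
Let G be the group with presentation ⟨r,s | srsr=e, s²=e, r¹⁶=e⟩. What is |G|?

Enumerate words in the generators, reducing via the relations: the distinct elements are
  {e, r, s, rs, r², r³, r⁴, r⁵, r⁶, r⁷, r⁸, r⁹, r²s, r³s, r¹², r¹³, r¹¹, r¹⁰, r¹⁴, r¹⁵, r⁴s, r⁵s, r⁶s, r⁷s, r⁸s, r⁹s, r¹²s, r¹³s, r¹¹s, r¹⁰s, r¹⁴s, r¹⁵s}.
No further products give new elements, so |G| = 32.

Answer: 32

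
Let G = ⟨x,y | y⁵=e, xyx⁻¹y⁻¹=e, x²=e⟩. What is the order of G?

Enumerate words in the generators, reducing via the relations: the distinct elements are
  {e, x, y, xy, y², y³, y⁴, xy², xy³, xy⁴}.
No further products give new elements, so |G| = 10.

Answer: 10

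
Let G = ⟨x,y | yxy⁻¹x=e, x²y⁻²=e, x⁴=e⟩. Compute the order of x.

Compute successive powers until reaching e:
  x¹ = x, x² = x², x³ = x³, x⁴ = e.
The smallest positive k with xᵏ = e is 4.

Answer: 4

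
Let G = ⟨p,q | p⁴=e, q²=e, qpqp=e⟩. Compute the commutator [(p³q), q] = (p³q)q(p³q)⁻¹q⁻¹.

[(p³q), q] = (p³q)·q·(p³q)⁻¹·q⁻¹.
  (p³q) · q = p³
  (p³) · (p³q) = p²q
  (p²q) · q = p²

Answer: p²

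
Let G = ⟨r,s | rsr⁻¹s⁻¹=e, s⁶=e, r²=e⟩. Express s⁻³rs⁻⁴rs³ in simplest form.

Multiply left to right, reducing at each step:
  (s³) · r = rs³
  (rs³) · s⁻⁴ = rs⁵
  (rs⁵) · r = s⁵
  (s⁵) · s³ = s²

Answer: s²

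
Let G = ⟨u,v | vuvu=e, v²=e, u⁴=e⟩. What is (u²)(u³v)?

Compute (u²) · (u³v) by multiplying left to right and reducing via the relations at each step:
  (u²) · u³ = u
  u · v = uv

Answer: uv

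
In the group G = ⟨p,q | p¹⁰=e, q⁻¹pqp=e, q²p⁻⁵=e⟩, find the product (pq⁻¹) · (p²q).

Compute (pq⁻¹) · (p²q) by multiplying left to right and reducing via the relations at each step:
  (pq⁻¹) · p² = p⁴q
  (p⁴q) · q = p⁹

Answer: p⁹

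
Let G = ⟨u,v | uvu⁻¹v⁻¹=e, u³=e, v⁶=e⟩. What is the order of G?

Enumerate words in the generators, reducing via the relations: the distinct elements are
  {e, u, v, uv, u², v², v³, v⁴, v⁵, uv², uv³, uv⁴, uv⁵, u²v, u²v², u²v³, u²v⁴, u²v⁵}.
No further products give new elements, so |G| = 18.

Answer: 18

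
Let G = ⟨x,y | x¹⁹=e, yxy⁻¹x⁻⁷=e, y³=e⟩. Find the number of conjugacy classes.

The conjugacy classes (representative and size) are:
  [e] (size 1), [x¹¹] (size 3), [x¹⁴] (size 3), [x⁶] (size 3), [x¹⁷] (size 3), [x¹²] (size 3), [x¹⁰] (size 3), [x²y] (size 19), [x¹⁸y²] (size 19).
Class equation: 1 + 3 + 3 + 3 + 3 + 3 + 3 + 19 + 19 = 57 = |G|. So G has 9 conjugacy classes.

Answer: 9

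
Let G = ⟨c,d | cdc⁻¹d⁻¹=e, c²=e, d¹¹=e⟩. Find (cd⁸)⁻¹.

The order of (cd⁸) is 22 (smallest k with (cd⁸)ᵏ = e), so (cd⁸)⁻¹ = (cd⁸)²¹ = cd³.
Check: (cd⁸) · (cd³) → (cd⁸) · c = d⁸;   (d⁸) · d³ = e, giving e as required.

Answer: cd³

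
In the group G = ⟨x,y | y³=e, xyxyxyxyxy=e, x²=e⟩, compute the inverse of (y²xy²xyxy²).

The order of (y²xy²xyxy²) is 3 (smallest k with (y²xy²xyxy²)ᵏ = e), so (y²xy²xyxy²)⁻¹ = (y²xy²xyxy²)² = yxy²xyxy.
Check: (y²xy²xyxy²) · (yxy²xyxy) → (y²xy²xyxy²) · y = y²xy²xyx;   (y²xy²xyx) · x = y²xy²xy;   (y²xy²xy) · y² = y²xy²x;   (y²xy²x) · x = y²xy²;   (y²xy²) · y = y²x;   (y²x) · x = y²;   (y²) · y = e, giving e as required.

Answer: yxy²xyxy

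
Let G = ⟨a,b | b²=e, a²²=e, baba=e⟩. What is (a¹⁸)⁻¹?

The order of (a¹⁸) is 11 (smallest k with (a¹⁸)ᵏ = e), so (a¹⁸)⁻¹ = (a¹⁸)¹⁰ = a⁴.
Check: (a¹⁸) · (a⁴) → (a¹⁸) · a⁴ = e, giving e as required.

Answer: a⁴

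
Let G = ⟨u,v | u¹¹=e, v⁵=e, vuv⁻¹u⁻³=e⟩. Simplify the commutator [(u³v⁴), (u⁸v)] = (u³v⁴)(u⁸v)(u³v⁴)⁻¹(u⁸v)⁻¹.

[(u³v⁴), (u⁸v)] = (u³v⁴)·(u⁸v)·(u³v⁴)⁻¹·(u⁸v)⁻¹.
  (u³v⁴) · (u⁸v) = u²
  (u²) · (u²v) = u⁴v
  (u⁴v) · (uv⁴) = u⁷

Answer: u⁷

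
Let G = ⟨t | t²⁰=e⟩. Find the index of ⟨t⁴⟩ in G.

First find ord(t⁴) by computing successive powers:
  (t⁴)¹ = t⁴, (t⁴)² = t⁸, (t⁴)³ = t¹², (t⁴)⁴ = t¹⁶, (t⁴)⁵ = e.
So |⟨t⁴⟩| = ord(t⁴) = 5. With |G| = 20, by Lagrange [G : ⟨t⁴⟩] = 20/5 = 4.

Answer: 4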